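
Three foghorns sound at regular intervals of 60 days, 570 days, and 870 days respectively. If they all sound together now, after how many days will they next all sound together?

33060 days

They coincide at every common multiple of the periods; the first is the LCM.
60 = 2^2 × 3 × 5
570 = 2 × 3 × 5 × 19
870 = 2 × 3 × 5 × 29
LCM(60, 570, 870) = 2^2 × 3 × 5 × 19 × 29 = 33060.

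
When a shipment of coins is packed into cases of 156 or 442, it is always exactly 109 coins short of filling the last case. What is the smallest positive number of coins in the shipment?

Being 109 short of a full case of size k means N ≡ −109 (mod k), i.e. N + 109 is a multiple of each size.
156 = 2^2 × 3 × 13
442 = 2 × 13 × 17
LCM(156, 442) = 2^2 × 3 × 13 × 17 = 2652.
Smallest positive N is 2652 − 109 = 2543.

2543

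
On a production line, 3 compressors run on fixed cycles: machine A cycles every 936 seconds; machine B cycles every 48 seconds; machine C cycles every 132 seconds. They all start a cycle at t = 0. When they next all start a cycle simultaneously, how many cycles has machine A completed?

They are all back at their starting positions together after one LCM of the periods.
936 = 2^3 × 3^2 × 13
48 = 2^4 × 3
132 = 2^2 × 3 × 11
LCM(936, 48, 132) = 2^4 × 3^2 × 11 × 13 = 20592.
Cycles for period 936: 20592 / 936 = 22.

22 cycles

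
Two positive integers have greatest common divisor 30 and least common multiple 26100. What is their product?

For any two positive integers, gcd × lcm = product = 30 × 26100 = 783000.

783000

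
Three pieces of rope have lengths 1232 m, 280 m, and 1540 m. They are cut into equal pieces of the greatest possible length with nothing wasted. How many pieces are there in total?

109

Piece length = gcd(1232, 280, 1540).
1232 = 2^4 × 7 × 11
280 = 2^3 × 5 × 7
1540 = 2^2 × 5 × 7 × 11
gcd(1232, 280, 1540) = 2^2 × 7 = 28.
Total pieces = 1232/28 + 280/28 + 1540/28 = 44 + 10 + 55 = 109.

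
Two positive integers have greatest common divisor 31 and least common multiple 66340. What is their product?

For any two positive integers, gcd × lcm = product = 31 × 66340 = 2056540.

2056540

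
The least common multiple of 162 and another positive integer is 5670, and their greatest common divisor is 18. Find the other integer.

630

gcd × lcm = product of the two integers, so the other integer is (18 × 5670) / 162 = 630.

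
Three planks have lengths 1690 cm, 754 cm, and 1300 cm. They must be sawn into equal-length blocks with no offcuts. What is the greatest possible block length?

26 cm

This is the greatest common divisor of 1690, 754, and 1300.
1690 = 2 × 5 × 13^2
754 = 2 × 13 × 29
1300 = 2^2 × 5^2 × 13
gcd(1690, 754, 1300) = 2 × 13 = 26.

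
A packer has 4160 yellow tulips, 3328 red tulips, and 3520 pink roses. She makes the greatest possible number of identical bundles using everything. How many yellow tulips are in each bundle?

65

Number of bundles = gcd(4160, 3328, 3520).
4160 = 2^6 × 5 × 13
3328 = 2^8 × 13
3520 = 2^6 × 5 × 11
gcd(4160, 3328, 3520) = 2^6 = 64.
yellow tulips per bundle = 4160 / 64 = 65.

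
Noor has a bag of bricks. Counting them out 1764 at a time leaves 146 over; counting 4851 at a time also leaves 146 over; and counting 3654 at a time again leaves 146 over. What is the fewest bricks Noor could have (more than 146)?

N − 146 must be a common multiple of 1764, 4851, and 3654.
1764 = 2^2 × 3^2 × 7^2
4851 = 3^2 × 7^2 × 11
3654 = 2 × 3^2 × 7 × 29
LCM(1764, 4851, 3654) = 2^2 × 3^2 × 7^2 × 11 × 29 = 562716.
Smallest N > 146 is LCM + 146 = 562716 + 146 = 562862.

562862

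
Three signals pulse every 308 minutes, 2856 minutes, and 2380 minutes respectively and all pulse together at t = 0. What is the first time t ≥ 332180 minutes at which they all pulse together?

Joint pulses occur at multiples of LCM(308, 2856, 2380).
308 = 2^2 × 7 × 11
2856 = 2^3 × 3 × 7 × 17
2380 = 2^2 × 5 × 7 × 17
LCM(308, 2856, 2380) = 2^3 × 3 × 5 × 7 × 11 × 17 = 157080.
Smallest multiple of 157080 that is ≥ 332180: ⌈332180/157080⌉ × 157080 = 3 × 157080 = 471240.

471240 minutes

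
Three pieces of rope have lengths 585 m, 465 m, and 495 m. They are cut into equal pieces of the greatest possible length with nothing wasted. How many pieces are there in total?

103

Piece length = gcd(585, 465, 495).
585 = 3^2 × 5 × 13
465 = 3 × 5 × 31
495 = 3^2 × 5 × 11
gcd(585, 465, 495) = 3 × 5 = 15.
Total pieces = 585/15 + 465/15 + 495/15 = 39 + 31 + 33 = 103.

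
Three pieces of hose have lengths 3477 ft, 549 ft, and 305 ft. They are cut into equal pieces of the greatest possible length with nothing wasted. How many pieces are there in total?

71

Piece length = gcd(3477, 549, 305).
3477 = 3 × 19 × 61
549 = 3^2 × 61
305 = 5 × 61
gcd(3477, 549, 305) = 61.
Total pieces = 3477/61 + 549/61 + 305/61 = 57 + 9 + 5 = 71.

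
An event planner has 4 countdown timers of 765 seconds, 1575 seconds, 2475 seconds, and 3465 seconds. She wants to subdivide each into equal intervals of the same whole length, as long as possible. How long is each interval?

The interval must divide each timer length; the longest such is the gcd.
765 = 3^2 × 5 × 17
1575 = 3^2 × 5^2 × 7
2475 = 3^2 × 5^2 × 11
3465 = 3^2 × 5 × 7 × 11
gcd(765, 1575, 2475, 3465) = 3^2 × 5 = 45.

45 seconds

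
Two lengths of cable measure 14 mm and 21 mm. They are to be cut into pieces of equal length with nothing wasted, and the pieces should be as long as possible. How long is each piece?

7 mm

Each piece length must divide every original length, so the longest possible is gcd(14, 21).
14 = 2 × 7
21 = 3 × 7
gcd(14, 21) = 7.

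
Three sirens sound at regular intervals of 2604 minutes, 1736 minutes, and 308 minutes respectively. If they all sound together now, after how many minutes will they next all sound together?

57288 minutes

We need the least common multiple of the intervals.
2604 = 2^2 × 3 × 7 × 31
1736 = 2^3 × 7 × 31
308 = 2^2 × 7 × 11
LCM(2604, 1736, 308) = 2^3 × 3 × 7 × 11 × 31 = 57288.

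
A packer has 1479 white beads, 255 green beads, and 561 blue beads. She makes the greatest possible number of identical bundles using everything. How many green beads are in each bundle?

5

Number of bundles = gcd(1479, 255, 561).
1479 = 3 × 17 × 29
255 = 3 × 5 × 17
561 = 3 × 11 × 17
gcd(1479, 255, 561) = 3 × 17 = 51.
green beads per bundle = 255 / 51 = 5.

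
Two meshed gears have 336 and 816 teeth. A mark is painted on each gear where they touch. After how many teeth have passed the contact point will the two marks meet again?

We need the least common multiple of the intervals.
336 = 2^4 × 3 × 7
816 = 2^4 × 3 × 17
LCM(336, 816) = 2^4 × 3 × 7 × 17 = 5712.

5712 teeth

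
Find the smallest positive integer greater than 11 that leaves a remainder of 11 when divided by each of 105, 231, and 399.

21956

N − 11 must be a common multiple of 105, 231, and 399.
105 = 3 × 5 × 7
231 = 3 × 7 × 11
399 = 3 × 7 × 19
LCM(105, 231, 399) = 3 × 5 × 7 × 11 × 19 = 21945.
Smallest N > 11 is LCM + 11 = 21945 + 11 = 21956.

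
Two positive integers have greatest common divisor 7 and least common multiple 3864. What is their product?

For any two positive integers, gcd × lcm = product = 7 × 3864 = 27048.

27048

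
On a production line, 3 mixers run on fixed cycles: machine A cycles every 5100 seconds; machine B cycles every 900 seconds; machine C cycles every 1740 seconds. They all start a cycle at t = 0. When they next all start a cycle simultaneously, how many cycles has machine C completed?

All finish a whole number of cycles simultaneously at t = LCM of the periods.
5100 = 2^2 × 3 × 5^2 × 17
900 = 2^2 × 3^2 × 5^2
1740 = 2^2 × 3 × 5 × 29
LCM(5100, 900, 1740) = 2^2 × 3^2 × 5^2 × 17 × 29 = 443700.
Cycles for period 1740: 443700 / 1740 = 255.

255 cycles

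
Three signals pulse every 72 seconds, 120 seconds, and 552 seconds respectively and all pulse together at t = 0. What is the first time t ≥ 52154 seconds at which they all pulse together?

Joint pulses occur at multiples of LCM(72, 120, 552).
72 = 2^3 × 3^2
120 = 2^3 × 3 × 5
552 = 2^3 × 3 × 23
LCM(72, 120, 552) = 2^3 × 3^2 × 5 × 23 = 8280.
Smallest multiple of 8280 that is ≥ 52154: ⌈52154/8280⌉ × 8280 = 7 × 8280 = 57960.

57960 seconds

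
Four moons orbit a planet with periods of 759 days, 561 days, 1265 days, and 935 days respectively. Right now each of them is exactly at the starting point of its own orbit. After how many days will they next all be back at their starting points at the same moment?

64515 days

The first simultaneous occurrence is after LCM of the individual periods.
759 = 3 × 11 × 23
561 = 3 × 11 × 17
1265 = 5 × 11 × 23
935 = 5 × 11 × 17
LCM(759, 561, 1265, 935) = 3 × 5 × 11 × 17 × 23 = 64515.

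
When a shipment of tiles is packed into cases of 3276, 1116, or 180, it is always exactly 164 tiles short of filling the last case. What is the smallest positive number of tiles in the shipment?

507616

Being 164 short of a full case of size k means N ≡ −164 (mod k), i.e. N + 164 is a multiple of each size.
3276 = 2^2 × 3^2 × 7 × 13
1116 = 2^2 × 3^2 × 31
180 = 2^2 × 3^2 × 5
LCM(3276, 1116, 180) = 2^2 × 3^2 × 5 × 7 × 13 × 31 = 507780.
Smallest positive N is 507780 − 164 = 507616.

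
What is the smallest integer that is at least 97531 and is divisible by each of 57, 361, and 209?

The integer must be a common multiple of 57, 361, and 209, so a multiple of their LCM.
57 = 3 × 19
361 = 19^2
209 = 11 × 19
LCM(57, 361, 209) = 3 × 11 × 19^2 = 11913.
Smallest multiple of 11913 that is ≥ 97531: ⌈97531/11913⌉ × 11913 = 9 × 11913 = 107217.

107217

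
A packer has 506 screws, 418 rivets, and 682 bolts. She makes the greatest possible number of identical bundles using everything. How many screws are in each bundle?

23

Number of bundles = gcd(506, 418, 682).
506 = 2 × 11 × 23
418 = 2 × 11 × 19
682 = 2 × 11 × 31
gcd(506, 418, 682) = 2 × 11 = 22.
screws per bundle = 506 / 22 = 23.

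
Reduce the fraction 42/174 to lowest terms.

7/29

42 = 2 × 3 × 7
174 = 2 × 3 × 29
gcd(42, 174) = 2 × 3 = 6.
Divide numerator and denominator by 6: 42/174 = 7/29.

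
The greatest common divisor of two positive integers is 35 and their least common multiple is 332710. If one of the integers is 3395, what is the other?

For two integers, gcd × lcm = product, so the other is (35 × 332710) / 3395 = 11644850 / 3395 = 3430.

3430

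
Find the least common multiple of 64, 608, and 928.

64 = 2^6
608 = 2^5 × 19
928 = 2^5 × 29
LCM(64, 608, 928) = 2^6 × 19 × 29 = 35264.

35264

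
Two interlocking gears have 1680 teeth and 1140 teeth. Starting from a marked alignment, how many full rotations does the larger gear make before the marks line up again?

19 rotations

They are all back at their starting positions together after one LCM of the periods.
1680 = 2^4 × 3 × 5 × 7
1140 = 2^2 × 3 × 5 × 19
LCM(1680, 1140) = 2^4 × 3 × 5 × 7 × 19 = 31920.
Rotations for period 1680: 31920 / 1680 = 19.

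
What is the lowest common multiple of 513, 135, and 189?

17955

513 = 3^3 × 19
135 = 3^3 × 5
189 = 3^3 × 7
LCM(513, 135, 189) = 3^3 × 5 × 7 × 19 = 17955.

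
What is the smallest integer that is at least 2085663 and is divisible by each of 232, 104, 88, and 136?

2255968

The integer must be a common multiple of 232, 104, 88, and 136, so a multiple of their LCM.
232 = 2^3 × 29
104 = 2^3 × 13
88 = 2^3 × 11
136 = 2^3 × 17
LCM(232, 104, 88, 136) = 2^3 × 11 × 13 × 17 × 29 = 563992.
Smallest multiple of 563992 that is ≥ 2085663: ⌈2085663/563992⌉ × 563992 = 4 × 563992 = 2255968.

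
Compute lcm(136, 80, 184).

31280

136 = 2^3 × 17
80 = 2^4 × 5
184 = 2^3 × 23
LCM(136, 80, 184) = 2^4 × 5 × 17 × 23 = 31280.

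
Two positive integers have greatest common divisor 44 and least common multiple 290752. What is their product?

For any two positive integers, gcd × lcm = product = 44 × 290752 = 12793088.

12793088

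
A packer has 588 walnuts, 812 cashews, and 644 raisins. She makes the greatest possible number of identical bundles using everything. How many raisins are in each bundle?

Number of bundles = gcd(588, 812, 644).
588 = 2^2 × 3 × 7^2
812 = 2^2 × 7 × 29
644 = 2^2 × 7 × 23
gcd(588, 812, 644) = 2^2 × 7 = 28.
raisins per bundle = 644 / 28 = 23.

23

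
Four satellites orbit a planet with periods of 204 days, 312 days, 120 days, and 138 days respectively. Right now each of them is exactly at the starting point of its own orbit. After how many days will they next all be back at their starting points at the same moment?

609960 days

The first simultaneous occurrence is after LCM of the individual periods.
204 = 2^2 × 3 × 17
312 = 2^3 × 3 × 13
120 = 2^3 × 3 × 5
138 = 2 × 3 × 23
LCM(204, 312, 120, 138) = 2^3 × 3 × 5 × 13 × 17 × 23 = 609960.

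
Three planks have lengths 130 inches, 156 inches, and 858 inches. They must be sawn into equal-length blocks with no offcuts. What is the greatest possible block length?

This is the greatest common divisor of 130, 156, and 858.
130 = 2 × 5 × 13
156 = 2^2 × 3 × 13
858 = 2 × 3 × 11 × 13
gcd(130, 156, 858) = 2 × 13 = 26.

26 inches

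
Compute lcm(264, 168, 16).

3696

264 = 2^3 × 3 × 11
168 = 2^3 × 3 × 7
16 = 2^4
LCM(264, 168, 16) = 2^4 × 3 × 7 × 11 = 3696.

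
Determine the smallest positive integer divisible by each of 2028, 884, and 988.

2028 = 2^2 × 3 × 13^2
884 = 2^2 × 13 × 17
988 = 2^2 × 13 × 19
LCM(2028, 884, 988) = 2^2 × 3 × 13^2 × 17 × 19 = 655044.

655044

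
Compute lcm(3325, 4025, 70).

152950

3325 = 5^2 × 7 × 19
4025 = 5^2 × 7 × 23
70 = 2 × 5 × 7
LCM(3325, 4025, 70) = 2 × 5^2 × 7 × 19 × 23 = 152950.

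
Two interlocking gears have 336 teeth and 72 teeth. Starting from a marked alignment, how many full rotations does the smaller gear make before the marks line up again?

14 rotations

They are all back at their starting positions together after one LCM of the periods.
336 = 2^4 × 3 × 7
72 = 2^3 × 3^2
LCM(336, 72) = 2^4 × 3^2 × 7 = 1008.
Rotations for period 72: 1008 / 72 = 14.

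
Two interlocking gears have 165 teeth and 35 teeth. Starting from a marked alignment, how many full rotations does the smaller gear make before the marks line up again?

They are all back at their starting positions together after one LCM of the periods.
165 = 3 × 5 × 11
35 = 5 × 7
LCM(165, 35) = 3 × 5 × 7 × 11 = 1155.
Rotations for period 35: 1155 / 35 = 33.

33 rotations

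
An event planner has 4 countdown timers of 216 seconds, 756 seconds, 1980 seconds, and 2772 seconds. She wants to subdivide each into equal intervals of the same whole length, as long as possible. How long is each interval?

The interval must divide each timer length; the longest such is the gcd.
216 = 2^3 × 3^3
756 = 2^2 × 3^3 × 7
1980 = 2^2 × 3^2 × 5 × 11
2772 = 2^2 × 3^2 × 7 × 11
gcd(216, 756, 1980, 2772) = 2^2 × 3^2 = 36.

36 seconds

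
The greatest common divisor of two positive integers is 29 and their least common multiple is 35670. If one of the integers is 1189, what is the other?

For two integers, gcd × lcm = product, so the other is (29 × 35670) / 1189 = 1034430 / 1189 = 870.

870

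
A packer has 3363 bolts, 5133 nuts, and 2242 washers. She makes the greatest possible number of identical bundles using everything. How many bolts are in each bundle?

57

Number of bundles = gcd(3363, 5133, 2242).
3363 = 3 × 19 × 59
5133 = 3 × 29 × 59
2242 = 2 × 19 × 59
gcd(3363, 5133, 2242) = 59.
bolts per bundle = 3363 / 59 = 57.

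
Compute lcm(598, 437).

598 = 2 × 13 × 23
437 = 19 × 23
LCM(598, 437) = 2 × 13 × 19 × 23 = 11362.

11362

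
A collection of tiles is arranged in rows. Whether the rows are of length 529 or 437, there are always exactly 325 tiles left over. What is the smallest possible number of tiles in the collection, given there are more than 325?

N − 325 must be a common multiple of 529 and 437.
529 = 23^2
437 = 19 × 23
LCM(529, 437) = 19 × 23^2 = 10051.
Smallest N > 325 is LCM + 325 = 10051 + 325 = 10376.

10376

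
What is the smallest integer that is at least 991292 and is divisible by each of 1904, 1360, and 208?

The integer must be a common multiple of 1904, 1360, and 208, so a multiple of their LCM.
1904 = 2^4 × 7 × 17
1360 = 2^4 × 5 × 17
208 = 2^4 × 13
LCM(1904, 1360, 208) = 2^4 × 5 × 7 × 13 × 17 = 123760.
Smallest multiple of 123760 that is ≥ 991292: ⌈991292/123760⌉ × 123760 = 9 × 123760 = 1113840.

1113840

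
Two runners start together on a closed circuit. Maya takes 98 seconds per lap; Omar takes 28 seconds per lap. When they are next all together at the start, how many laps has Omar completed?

7 laps

They are all back at their starting positions together after one LCM of the periods.
98 = 2 × 7^2
28 = 2^2 × 7
LCM(98, 28) = 2^2 × 7^2 = 196.
Laps for period 28: 196 / 28 = 7.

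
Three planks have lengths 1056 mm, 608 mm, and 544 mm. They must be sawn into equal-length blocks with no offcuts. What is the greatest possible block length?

32 mm

This is the greatest common divisor of 1056, 608, and 544.
1056 = 2^5 × 3 × 11
608 = 2^5 × 19
544 = 2^5 × 17
gcd(1056, 608, 544) = 2^5 = 32.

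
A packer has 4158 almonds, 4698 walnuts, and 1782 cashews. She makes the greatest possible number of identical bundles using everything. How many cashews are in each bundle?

Number of bundles = gcd(4158, 4698, 1782).
4158 = 2 × 3^3 × 7 × 11
4698 = 2 × 3^4 × 29
1782 = 2 × 3^4 × 11
gcd(4158, 4698, 1782) = 2 × 3^3 = 54.
cashews per bundle = 1782 / 54 = 33.

33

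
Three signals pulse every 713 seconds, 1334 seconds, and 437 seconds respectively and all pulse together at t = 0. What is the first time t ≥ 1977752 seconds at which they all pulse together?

2357178 seconds

Joint pulses occur at multiples of LCM(713, 1334, 437).
713 = 23 × 31
1334 = 2 × 23 × 29
437 = 19 × 23
LCM(713, 1334, 437) = 2 × 19 × 23 × 29 × 31 = 785726.
Smallest multiple of 785726 that is ≥ 1977752: ⌈1977752/785726⌉ × 785726 = 3 × 785726 = 2357178.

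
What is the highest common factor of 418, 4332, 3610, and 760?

418 = 2 × 11 × 19
4332 = 2^2 × 3 × 19^2
3610 = 2 × 5 × 19^2
760 = 2^3 × 5 × 19
gcd(418, 4332, 3610, 760) = 2 × 19 = 38.

38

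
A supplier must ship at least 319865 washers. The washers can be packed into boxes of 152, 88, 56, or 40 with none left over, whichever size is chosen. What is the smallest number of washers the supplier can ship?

The number of washers must be a common multiple of 152, 88, 56, and 40, so a multiple of their LCM.
152 = 2^3 × 19
88 = 2^3 × 11
56 = 2^3 × 7
40 = 2^3 × 5
LCM(152, 88, 56, 40) = 2^3 × 5 × 7 × 11 × 19 = 58520.
Smallest multiple of 58520 that is ≥ 319865: ⌈319865/58520⌉ × 58520 = 6 × 58520 = 351120.

351120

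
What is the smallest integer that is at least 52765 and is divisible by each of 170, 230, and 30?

The integer must be a common multiple of 170, 230, and 30, so a multiple of their LCM.
170 = 2 × 5 × 17
230 = 2 × 5 × 23
30 = 2 × 3 × 5
LCM(170, 230, 30) = 2 × 3 × 5 × 17 × 23 = 11730.
Smallest multiple of 11730 that is ≥ 52765: ⌈52765/11730⌉ × 11730 = 5 × 11730 = 58650.

58650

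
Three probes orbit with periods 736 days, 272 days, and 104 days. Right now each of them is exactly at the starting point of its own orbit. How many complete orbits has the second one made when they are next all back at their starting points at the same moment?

598 orbits

The first common completion time is the LCM of the periods.
736 = 2^5 × 23
272 = 2^4 × 17
104 = 2^3 × 13
LCM(736, 272, 104) = 2^5 × 13 × 17 × 23 = 162656.
Orbits for period 272: 162656 / 272 = 598.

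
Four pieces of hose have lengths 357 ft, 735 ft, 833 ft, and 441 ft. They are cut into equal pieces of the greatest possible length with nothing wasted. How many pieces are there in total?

Piece length = gcd(357, 735, 833, 441).
357 = 3 × 7 × 17
735 = 3 × 5 × 7^2
833 = 7^2 × 17
441 = 3^2 × 7^2
gcd(357, 735, 833, 441) = 7.
Total pieces = 357/7 + 735/7 + 833/7 + 441/7 = 51 + 105 + 119 + 63 = 338.

338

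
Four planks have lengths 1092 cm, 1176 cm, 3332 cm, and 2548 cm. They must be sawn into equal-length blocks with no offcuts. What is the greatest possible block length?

28 cm

This is the greatest common divisor of 1092, 1176, 3332, and 2548.
1092 = 2^2 × 3 × 7 × 13
1176 = 2^3 × 3 × 7^2
3332 = 2^2 × 7^2 × 17
2548 = 2^2 × 7^2 × 13
gcd(1092, 1176, 3332, 2548) = 2^2 × 7 = 28.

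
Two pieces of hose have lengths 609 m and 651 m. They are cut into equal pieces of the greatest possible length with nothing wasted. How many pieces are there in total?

Piece length = gcd(609, 651).
609 = 3 × 7 × 29
651 = 3 × 7 × 31
gcd(609, 651) = 3 × 7 = 21.
Total pieces = 609/21 + 651/21 = 29 + 31 = 60.

60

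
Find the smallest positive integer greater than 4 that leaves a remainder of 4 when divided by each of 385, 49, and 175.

13479

N − 4 must be a common multiple of 385, 49, and 175.
385 = 5 × 7 × 11
49 = 7^2
175 = 5^2 × 7
LCM(385, 49, 175) = 5^2 × 7^2 × 11 = 13475.
Smallest N > 4 is LCM + 4 = 13475 + 4 = 13479.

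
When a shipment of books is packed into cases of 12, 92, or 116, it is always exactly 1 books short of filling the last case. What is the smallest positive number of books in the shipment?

Being 1 short of a full case of size k means N ≡ −1 (mod k), i.e. N + 1 is a multiple of each size.
12 = 2^2 × 3
92 = 2^2 × 23
116 = 2^2 × 29
LCM(12, 92, 116) = 2^2 × 3 × 23 × 29 = 8004.
Smallest positive N is 8004 − 1 = 8003.

8003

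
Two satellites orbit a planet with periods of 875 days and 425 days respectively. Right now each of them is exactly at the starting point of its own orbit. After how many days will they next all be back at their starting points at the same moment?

The first simultaneous occurrence is after LCM of the individual periods.
875 = 5^3 × 7
425 = 5^2 × 17
LCM(875, 425) = 5^3 × 7 × 17 = 14875.

14875 days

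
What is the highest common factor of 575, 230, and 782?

23

575 = 5^2 × 23
230 = 2 × 5 × 23
782 = 2 × 17 × 23
gcd(575, 230, 782) = 23.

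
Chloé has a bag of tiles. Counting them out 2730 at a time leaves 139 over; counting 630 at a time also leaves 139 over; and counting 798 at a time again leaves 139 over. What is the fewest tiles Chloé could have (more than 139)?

155749

N − 139 must be a common multiple of 2730, 630, and 798.
2730 = 2 × 3 × 5 × 7 × 13
630 = 2 × 3^2 × 5 × 7
798 = 2 × 3 × 7 × 19
LCM(2730, 630, 798) = 2 × 3^2 × 5 × 7 × 13 × 19 = 155610.
Smallest N > 139 is LCM + 139 = 155610 + 139 = 155749.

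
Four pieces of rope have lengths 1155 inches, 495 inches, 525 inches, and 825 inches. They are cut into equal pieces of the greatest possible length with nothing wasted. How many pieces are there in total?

200

Piece length = gcd(1155, 495, 525, 825).
1155 = 3 × 5 × 7 × 11
495 = 3^2 × 5 × 11
525 = 3 × 5^2 × 7
825 = 3 × 5^2 × 11
gcd(1155, 495, 525, 825) = 3 × 5 = 15.
Total pieces = 1155/15 + 495/15 + 525/15 + 825/15 = 77 + 33 + 35 + 55 = 200.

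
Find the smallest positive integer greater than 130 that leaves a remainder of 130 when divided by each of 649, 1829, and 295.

N − 130 must be a common multiple of 649, 1829, and 295.
649 = 11 × 59
1829 = 31 × 59
295 = 5 × 59
LCM(649, 1829, 295) = 5 × 11 × 31 × 59 = 100595.
Smallest N > 130 is LCM + 130 = 100595 + 130 = 100725.

100725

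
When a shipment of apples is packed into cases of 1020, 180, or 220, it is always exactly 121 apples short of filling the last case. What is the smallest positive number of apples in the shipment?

33539

Being 121 short of a full case of size k means N ≡ −121 (mod k), i.e. N + 121 is a multiple of each size.
1020 = 2^2 × 3 × 5 × 17
180 = 2^2 × 3^2 × 5
220 = 2^2 × 5 × 11
LCM(1020, 180, 220) = 2^2 × 3^2 × 5 × 11 × 17 = 33660.
Smallest positive N is 33660 − 121 = 33539.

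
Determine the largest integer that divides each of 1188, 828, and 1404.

36

1188 = 2^2 × 3^3 × 11
828 = 2^2 × 3^2 × 23
1404 = 2^2 × 3^3 × 13
gcd(1188, 828, 1404) = 2^2 × 3^2 = 36.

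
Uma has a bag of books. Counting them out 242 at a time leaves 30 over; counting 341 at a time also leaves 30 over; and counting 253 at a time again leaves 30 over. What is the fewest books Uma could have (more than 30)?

172576

N − 30 must be a common multiple of 242, 341, and 253.
242 = 2 × 11^2
341 = 11 × 31
253 = 11 × 23
LCM(242, 341, 253) = 2 × 11^2 × 23 × 31 = 172546.
Smallest N > 30 is LCM + 30 = 172546 + 30 = 172576.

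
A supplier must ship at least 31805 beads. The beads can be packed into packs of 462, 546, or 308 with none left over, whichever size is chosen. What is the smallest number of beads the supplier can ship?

36036

The number of beads must be a common multiple of 462, 546, and 308, so a multiple of their LCM.
462 = 2 × 3 × 7 × 11
546 = 2 × 3 × 7 × 13
308 = 2^2 × 7 × 11
LCM(462, 546, 308) = 2^2 × 3 × 7 × 11 × 13 = 12012.
Smallest multiple of 12012 that is ≥ 31805: ⌈31805/12012⌉ × 12012 = 3 × 12012 = 36036.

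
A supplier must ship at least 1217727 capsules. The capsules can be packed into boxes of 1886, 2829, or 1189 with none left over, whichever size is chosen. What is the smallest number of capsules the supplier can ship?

The number of capsules must be a common multiple of 1886, 2829, and 1189, so a multiple of their LCM.
1886 = 2 × 23 × 41
2829 = 3 × 23 × 41
1189 = 29 × 41
LCM(1886, 2829, 1189) = 2 × 3 × 23 × 29 × 41 = 164082.
Smallest multiple of 164082 that is ≥ 1217727: ⌈1217727/164082⌉ × 164082 = 8 × 164082 = 1312656.

1312656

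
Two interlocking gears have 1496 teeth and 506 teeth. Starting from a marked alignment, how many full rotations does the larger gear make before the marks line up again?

23 rotations

They are all back at their starting positions together after one LCM of the periods.
1496 = 2^3 × 11 × 17
506 = 2 × 11 × 23
LCM(1496, 506) = 2^3 × 11 × 17 × 23 = 34408.
Rotations for period 1496: 34408 / 1496 = 23.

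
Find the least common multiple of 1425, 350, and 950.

1425 = 3 × 5^2 × 19
350 = 2 × 5^2 × 7
950 = 2 × 5^2 × 19
LCM(1425, 350, 950) = 2 × 3 × 5^2 × 7 × 19 = 19950.

19950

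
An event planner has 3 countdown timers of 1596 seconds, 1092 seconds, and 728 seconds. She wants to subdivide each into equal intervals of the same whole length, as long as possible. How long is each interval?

The interval must divide each timer length; the longest such is the gcd.
1596 = 2^2 × 3 × 7 × 19
1092 = 2^2 × 3 × 7 × 13
728 = 2^3 × 7 × 13
gcd(1596, 1092, 728) = 2^2 × 7 = 28.

28 seconds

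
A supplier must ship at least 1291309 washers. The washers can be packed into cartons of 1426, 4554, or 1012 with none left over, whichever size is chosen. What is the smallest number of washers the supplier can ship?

The number of washers must be a common multiple of 1426, 4554, and 1012, so a multiple of their LCM.
1426 = 2 × 23 × 31
4554 = 2 × 3^2 × 11 × 23
1012 = 2^2 × 11 × 23
LCM(1426, 4554, 1012) = 2^2 × 3^2 × 11 × 23 × 31 = 282348.
Smallest multiple of 282348 that is ≥ 1291309: ⌈1291309/282348⌉ × 282348 = 5 × 282348 = 1411740.

1411740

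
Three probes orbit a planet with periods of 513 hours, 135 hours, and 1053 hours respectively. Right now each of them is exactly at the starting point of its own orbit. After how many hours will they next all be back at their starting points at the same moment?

They coincide at every common multiple of the periods; the first is the LCM.
513 = 3^3 × 19
135 = 3^3 × 5
1053 = 3^4 × 13
LCM(513, 135, 1053) = 3^4 × 5 × 13 × 19 = 100035.

100035 hours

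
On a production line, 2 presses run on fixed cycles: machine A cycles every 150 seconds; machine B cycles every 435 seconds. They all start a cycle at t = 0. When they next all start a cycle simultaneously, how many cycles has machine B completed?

The first common completion time is the LCM of the periods.
150 = 2 × 3 × 5^2
435 = 3 × 5 × 29
LCM(150, 435) = 2 × 3 × 5^2 × 29 = 4350.
Cycles for period 435: 4350 / 435 = 10.

10 cycles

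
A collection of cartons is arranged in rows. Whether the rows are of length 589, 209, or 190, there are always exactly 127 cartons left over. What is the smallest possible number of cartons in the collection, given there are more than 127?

N − 127 must be a common multiple of 589, 209, and 190.
589 = 19 × 31
209 = 11 × 19
190 = 2 × 5 × 19
LCM(589, 209, 190) = 2 × 5 × 11 × 19 × 31 = 64790.
Smallest N > 127 is LCM + 127 = 64790 + 127 = 64917.

64917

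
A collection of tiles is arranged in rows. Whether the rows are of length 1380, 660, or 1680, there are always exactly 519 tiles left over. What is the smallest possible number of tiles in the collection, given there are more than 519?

425559

N − 519 must be a common multiple of 1380, 660, and 1680.
1380 = 2^2 × 3 × 5 × 23
660 = 2^2 × 3 × 5 × 11
1680 = 2^4 × 3 × 5 × 7
LCM(1380, 660, 1680) = 2^4 × 3 × 5 × 7 × 11 × 23 = 425040.
Smallest N > 519 is LCM + 519 = 425040 + 519 = 425559.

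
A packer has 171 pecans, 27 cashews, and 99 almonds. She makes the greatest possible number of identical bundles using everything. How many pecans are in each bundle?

Number of bundles = gcd(171, 27, 99).
171 = 3^2 × 19
27 = 3^3
99 = 3^2 × 11
gcd(171, 27, 99) = 3^2 = 9.
pecans per bundle = 171 / 9 = 19.

19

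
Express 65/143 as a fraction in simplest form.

5/11

65 = 5 × 13
143 = 11 × 13
gcd(65, 143) = 13.
Divide numerator and denominator by 13: 65/143 = 5/11.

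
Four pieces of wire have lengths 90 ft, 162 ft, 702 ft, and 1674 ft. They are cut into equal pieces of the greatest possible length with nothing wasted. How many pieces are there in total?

146

Piece length = gcd(90, 162, 702, 1674).
90 = 2 × 3^2 × 5
162 = 2 × 3^4
702 = 2 × 3^3 × 13
1674 = 2 × 3^3 × 31
gcd(90, 162, 702, 1674) = 2 × 3^2 = 18.
Total pieces = 90/18 + 162/18 + 702/18 + 1674/18 = 5 + 9 + 39 + 93 = 146.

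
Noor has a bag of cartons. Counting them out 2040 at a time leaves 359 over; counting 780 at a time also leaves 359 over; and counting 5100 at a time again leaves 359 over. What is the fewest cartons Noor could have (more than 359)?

N − 359 must be a common multiple of 2040, 780, and 5100.
2040 = 2^3 × 3 × 5 × 17
780 = 2^2 × 3 × 5 × 13
5100 = 2^2 × 3 × 5^2 × 17
LCM(2040, 780, 5100) = 2^3 × 3 × 5^2 × 13 × 17 = 132600.
Smallest N > 359 is LCM + 359 = 132600 + 359 = 132959.

132959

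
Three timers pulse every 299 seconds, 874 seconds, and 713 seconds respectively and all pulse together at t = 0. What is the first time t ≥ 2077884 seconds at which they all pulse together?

Joint pulses occur at multiples of LCM(299, 874, 713).
299 = 13 × 23
874 = 2 × 19 × 23
713 = 23 × 31
LCM(299, 874, 713) = 2 × 13 × 19 × 23 × 31 = 352222.
Smallest multiple of 352222 that is ≥ 2077884: ⌈2077884/352222⌉ × 352222 = 6 × 352222 = 2113332.

2113332 seconds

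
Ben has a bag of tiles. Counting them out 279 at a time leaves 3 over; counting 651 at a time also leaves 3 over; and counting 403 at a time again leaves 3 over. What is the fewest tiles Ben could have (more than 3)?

N − 3 must be a common multiple of 279, 651, and 403.
279 = 3^2 × 31
651 = 3 × 7 × 31
403 = 13 × 31
LCM(279, 651, 403) = 3^2 × 7 × 13 × 31 = 25389.
Smallest N > 3 is LCM + 3 = 25389 + 3 = 25392.

25392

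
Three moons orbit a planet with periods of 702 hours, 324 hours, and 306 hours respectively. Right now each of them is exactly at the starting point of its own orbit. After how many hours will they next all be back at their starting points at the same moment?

71604 hours

The first simultaneous occurrence is after LCM of the individual periods.
702 = 2 × 3^3 × 13
324 = 2^2 × 3^4
306 = 2 × 3^2 × 17
LCM(702, 324, 306) = 2^2 × 3^4 × 13 × 17 = 71604.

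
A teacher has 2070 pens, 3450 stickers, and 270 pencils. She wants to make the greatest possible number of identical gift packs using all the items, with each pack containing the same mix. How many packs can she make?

The pack count must divide each quantity, so the greatest is gcd(2070, 3450, 270).
2070 = 2 × 3^2 × 5 × 23
3450 = 2 × 3 × 5^2 × 23
270 = 2 × 3^3 × 5
gcd(2070, 3450, 270) = 2 × 3 × 5 = 30.

30 packs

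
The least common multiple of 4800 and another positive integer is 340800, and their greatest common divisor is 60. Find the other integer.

gcd × lcm = product of the two integers, so the other integer is (60 × 340800) / 4800 = 4260.

4260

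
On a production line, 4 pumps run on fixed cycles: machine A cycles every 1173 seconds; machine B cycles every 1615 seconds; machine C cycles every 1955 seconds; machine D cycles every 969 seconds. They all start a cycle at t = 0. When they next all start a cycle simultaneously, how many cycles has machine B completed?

69 cycles

They are all back at their starting positions together after one LCM of the periods.
1173 = 3 × 17 × 23
1615 = 5 × 17 × 19
1955 = 5 × 17 × 23
969 = 3 × 17 × 19
LCM(1173, 1615, 1955, 969) = 3 × 5 × 17 × 19 × 23 = 111435.
Cycles for period 1615: 111435 / 1615 = 69.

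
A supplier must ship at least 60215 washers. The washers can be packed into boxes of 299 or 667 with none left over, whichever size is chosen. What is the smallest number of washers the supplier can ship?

60697

The number of washers must be a common multiple of 299 and 667, so a multiple of their LCM.
299 = 13 × 23
667 = 23 × 29
LCM(299, 667) = 13 × 23 × 29 = 8671.
Smallest multiple of 8671 that is ≥ 60215: ⌈60215/8671⌉ × 8671 = 7 × 8671 = 60697.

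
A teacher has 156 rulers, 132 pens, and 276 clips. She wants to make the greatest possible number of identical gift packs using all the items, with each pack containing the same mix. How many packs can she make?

The pack count must divide each quantity, so the greatest is gcd(156, 132, 276).
156 = 2^2 × 3 × 13
132 = 2^2 × 3 × 11
276 = 2^2 × 3 × 23
gcd(156, 132, 276) = 2^2 × 3 = 12.

12 packs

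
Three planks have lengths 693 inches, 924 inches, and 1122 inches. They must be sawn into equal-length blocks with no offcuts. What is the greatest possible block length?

33 inches

The block length must divide every plank, so the greatest is gcd(693, 924, 1122).
693 = 3^2 × 7 × 11
924 = 2^2 × 3 × 7 × 11
1122 = 2 × 3 × 11 × 17
gcd(693, 924, 1122) = 3 × 11 = 33.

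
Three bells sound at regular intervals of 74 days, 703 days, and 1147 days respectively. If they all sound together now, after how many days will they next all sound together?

We need the least common multiple of the intervals.
74 = 2 × 37
703 = 19 × 37
1147 = 31 × 37
LCM(74, 703, 1147) = 2 × 19 × 31 × 37 = 43586.

43586 days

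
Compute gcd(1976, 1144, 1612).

52

1976 = 2^3 × 13 × 19
1144 = 2^3 × 11 × 13
1612 = 2^2 × 13 × 31
gcd(1976, 1144, 1612) = 2^2 × 13 = 52.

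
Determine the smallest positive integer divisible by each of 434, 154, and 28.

9548

434 = 2 × 7 × 31
154 = 2 × 7 × 11
28 = 2^2 × 7
LCM(434, 154, 28) = 2^2 × 7 × 11 × 31 = 9548.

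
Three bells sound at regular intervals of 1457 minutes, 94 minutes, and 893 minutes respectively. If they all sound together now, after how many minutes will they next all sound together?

They coincide at every common multiple of the periods; the first is the LCM.
1457 = 31 × 47
94 = 2 × 47
893 = 19 × 47
LCM(1457, 94, 893) = 2 × 19 × 31 × 47 = 55366.

55366 minutes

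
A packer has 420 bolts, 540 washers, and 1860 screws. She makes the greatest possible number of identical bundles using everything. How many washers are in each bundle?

Number of bundles = gcd(420, 540, 1860).
420 = 2^2 × 3 × 5 × 7
540 = 2^2 × 3^3 × 5
1860 = 2^2 × 3 × 5 × 31
gcd(420, 540, 1860) = 2^2 × 3 × 5 = 60.
washers per bundle = 540 / 60 = 9.

9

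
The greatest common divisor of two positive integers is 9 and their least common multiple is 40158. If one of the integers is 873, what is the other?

For two integers, gcd × lcm = product, so the other is (9 × 40158) / 873 = 361422 / 873 = 414.

414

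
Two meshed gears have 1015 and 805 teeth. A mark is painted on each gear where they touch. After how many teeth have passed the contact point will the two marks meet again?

23345 teeth

We need the least common multiple of the intervals.
1015 = 5 × 7 × 29
805 = 5 × 7 × 23
LCM(1015, 805) = 5 × 7 × 23 × 29 = 23345.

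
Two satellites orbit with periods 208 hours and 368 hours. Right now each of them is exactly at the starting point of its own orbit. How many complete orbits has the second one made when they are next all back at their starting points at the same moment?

The first common completion time is the LCM of the periods.
208 = 2^4 × 13
368 = 2^4 × 23
LCM(208, 368) = 2^4 × 13 × 23 = 4784.
Orbits for period 368: 4784 / 368 = 13.

13 orbits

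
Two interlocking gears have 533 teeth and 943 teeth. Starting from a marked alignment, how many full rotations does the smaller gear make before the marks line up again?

The first common completion time is the LCM of the periods.
533 = 13 × 41
943 = 23 × 41
LCM(533, 943) = 13 × 23 × 41 = 12259.
Rotations for period 533: 12259 / 533 = 23.

23 rotations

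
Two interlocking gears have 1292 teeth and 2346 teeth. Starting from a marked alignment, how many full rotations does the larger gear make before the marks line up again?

38 rotations

The first common completion time is the LCM of the periods.
1292 = 2^2 × 17 × 19
2346 = 2 × 3 × 17 × 23
LCM(1292, 2346) = 2^2 × 3 × 17 × 19 × 23 = 89148.
Rotations for period 2346: 89148 / 2346 = 38.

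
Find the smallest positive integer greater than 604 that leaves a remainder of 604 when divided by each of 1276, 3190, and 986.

N − 604 must be a common multiple of 1276, 3190, and 986.
1276 = 2^2 × 11 × 29
3190 = 2 × 5 × 11 × 29
986 = 2 × 17 × 29
LCM(1276, 3190, 986) = 2^2 × 5 × 11 × 17 × 29 = 108460.
Smallest N > 604 is LCM + 604 = 108460 + 604 = 109064.

109064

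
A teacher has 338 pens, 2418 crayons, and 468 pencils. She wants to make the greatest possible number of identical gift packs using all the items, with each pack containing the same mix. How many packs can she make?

26 packs

The pack count must divide each quantity, so the greatest is gcd(338, 2418, 468).
338 = 2 × 13^2
2418 = 2 × 3 × 13 × 31
468 = 2^2 × 3^2 × 13
gcd(338, 2418, 468) = 2 × 13 = 26.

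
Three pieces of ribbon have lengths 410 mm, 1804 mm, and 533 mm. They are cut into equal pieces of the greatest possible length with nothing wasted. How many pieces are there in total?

Piece length = gcd(410, 1804, 533).
410 = 2 × 5 × 41
1804 = 2^2 × 11 × 41
533 = 13 × 41
gcd(410, 1804, 533) = 41.
Total pieces = 410/41 + 1804/41 + 533/41 = 10 + 44 + 13 = 67.

67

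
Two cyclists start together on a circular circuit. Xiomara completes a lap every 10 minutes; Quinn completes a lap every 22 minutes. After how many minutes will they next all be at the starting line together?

They coincide at every common multiple of the periods; the first is the LCM.
10 = 2 × 5
22 = 2 × 11
LCM(10, 22) = 2 × 5 × 11 = 110.

110 minutes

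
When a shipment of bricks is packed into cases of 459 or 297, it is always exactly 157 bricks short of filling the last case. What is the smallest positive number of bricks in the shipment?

Being 157 short of a full case of size k means N ≡ −157 (mod k), i.e. N + 157 is a multiple of each size.
459 = 3^3 × 17
297 = 3^3 × 11
LCM(459, 297) = 3^3 × 11 × 17 = 5049.
Smallest positive N is 5049 − 157 = 4892.

4892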